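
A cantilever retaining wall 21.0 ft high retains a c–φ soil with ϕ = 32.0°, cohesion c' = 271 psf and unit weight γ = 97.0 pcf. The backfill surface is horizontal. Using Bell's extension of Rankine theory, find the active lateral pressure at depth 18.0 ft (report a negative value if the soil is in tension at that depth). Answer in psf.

236 psf

K_a = (1 − sin φ)/(1 + sin φ) = 0.3073.
σ_a = K_a γ z − 2c√K_a = 0.3073×97.0×18.0 − 2×271×0.5543 = 236.0 psf.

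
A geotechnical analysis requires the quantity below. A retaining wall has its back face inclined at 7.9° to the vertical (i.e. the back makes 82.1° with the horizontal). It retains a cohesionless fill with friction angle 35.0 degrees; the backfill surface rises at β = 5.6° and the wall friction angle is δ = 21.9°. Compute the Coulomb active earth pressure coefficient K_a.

K_a = sin²(α+φ) / [sin²α · sin(α−δ) · (1 + √{sin(φ+δ)sin(φ−β) / (sin(α−δ)sin(α+β))})²].
With α = 82.1°, φ = 35.0°, δ = 21.9°, β = 5.6°: K_a = 0.3264.

0.326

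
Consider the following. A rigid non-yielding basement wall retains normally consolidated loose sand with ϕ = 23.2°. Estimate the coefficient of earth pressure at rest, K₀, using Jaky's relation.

0.606

K₀ = 1 − sin φ' = 1 − sin 23.2° = 0.6061.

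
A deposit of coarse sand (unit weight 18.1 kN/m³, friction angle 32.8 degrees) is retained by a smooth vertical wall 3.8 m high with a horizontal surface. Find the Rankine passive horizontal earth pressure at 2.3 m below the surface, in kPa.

140 kPa

K_p = (1 + sin φ)/(1 − sin φ) = 3.364.
σ_h = K_p γ z = 3.364 × 18.1 × 2.3 = 140.0 kPa.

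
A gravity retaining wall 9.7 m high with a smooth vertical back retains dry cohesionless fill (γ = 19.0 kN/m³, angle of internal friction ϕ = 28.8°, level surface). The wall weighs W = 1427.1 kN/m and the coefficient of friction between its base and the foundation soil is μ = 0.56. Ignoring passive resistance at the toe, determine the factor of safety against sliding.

K_a = tan²(45° − 28.8°/2) = 0.3498.
P_a = ½K_aγH² = 0.5×0.3498×19.0×9.7² = 312.6 kN/m, acting at H/3 = 3.233 m above the base.
FS_sliding = μW / P_a = 0.56×1427.1 / 312.6 = 2.556.

2.56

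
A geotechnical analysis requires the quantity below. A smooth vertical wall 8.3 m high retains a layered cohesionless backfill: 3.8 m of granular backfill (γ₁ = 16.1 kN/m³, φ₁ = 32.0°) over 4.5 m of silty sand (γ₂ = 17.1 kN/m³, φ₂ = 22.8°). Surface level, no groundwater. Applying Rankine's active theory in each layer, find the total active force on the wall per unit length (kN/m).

234 kN/m

K_a1 = tan²(45°−32.0°/2) = 0.3073; K_a2 = tan²(45°−22.8°/2) = 0.4414.
Layer 1: σ at base = K_a1 γ₁ h₁ = 18.80 kPa; P₁ = ½×18.80×3.8 = 35.72.
Layer 2: σ_v at top = γ₁h₁ = 61.18; σ_h top = K_a2×61.18 = 27.01; σ_h base = K_a2×(61.18+17.1×4.5) = 60.97.
P₂ = ½(27.01+60.97)×4.5 = 198.0. Total P_a = 35.72+198.0 = 233.7 kN/m.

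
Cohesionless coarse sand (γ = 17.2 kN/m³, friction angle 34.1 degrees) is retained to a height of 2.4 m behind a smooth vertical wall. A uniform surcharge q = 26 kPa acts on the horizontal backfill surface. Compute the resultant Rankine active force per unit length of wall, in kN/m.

K_a = tan²(45° − φ/2) = 0.2815.
Soil triangle: ½ K_a γ H² = 0.5×0.2815×17.2×2.4² = 13.95 kN/m.
Surcharge rectangle: K_a q H = 0.2815×26×2.4 = 17.57 kN/m.
Total = 13.95 + 17.57 = 31.51 kN/m.

31.5 kN/m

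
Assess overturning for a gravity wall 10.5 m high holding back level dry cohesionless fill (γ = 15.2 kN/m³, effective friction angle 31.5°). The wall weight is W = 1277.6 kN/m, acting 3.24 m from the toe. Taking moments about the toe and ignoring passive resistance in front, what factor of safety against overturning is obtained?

4.50

K_a = tan²(45° − 31.5°/2) = 0.3136.
P_a = ½K_aγH² = 0.5×0.3136×15.2×10.5² = 262.8 kN/m, acting at H/3 = 3.500 m above the base.
Overturning moment M_o = P_a × H/3 = 262.8 × 3.500 = 919.8.
Resisting moment M_r = W × 3.24 = 1277.6 × 3.24 = 4139.
FS_overturning = M_r/M_o = 4139/919.8 = 4.501.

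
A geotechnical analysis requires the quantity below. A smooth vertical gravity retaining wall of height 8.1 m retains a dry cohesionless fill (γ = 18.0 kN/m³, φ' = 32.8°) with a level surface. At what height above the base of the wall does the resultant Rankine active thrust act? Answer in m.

K_a = 0.2973.
The pressure distribution is triangular, so the resultant acts at H/3 above the base = 8.1/3 = 2.700 m.

2.70 m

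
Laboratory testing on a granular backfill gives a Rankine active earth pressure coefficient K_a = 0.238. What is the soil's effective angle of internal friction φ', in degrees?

38.0°

K_a = tan²(45° − φ/2) ⇒ 45° − φ/2 = arctan(√0.238) = 26.01°.
φ = 2(45° − 26.01°) = 37.99°.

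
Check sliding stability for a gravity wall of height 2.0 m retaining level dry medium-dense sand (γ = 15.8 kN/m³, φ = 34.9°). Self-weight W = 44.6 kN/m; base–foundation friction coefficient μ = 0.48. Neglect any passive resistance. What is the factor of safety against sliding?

K_a = tan²(45° − 34.9°/2) = 0.2721.
P_a = ½K_aγH² = 0.5×0.2721×15.8×2.0² = 8.600 kN/m, acting at H/3 = 0.6667 m above the base.
FS_sliding = μW / P_a = 0.48×44.6 / 8.600 = 2.489.

2.49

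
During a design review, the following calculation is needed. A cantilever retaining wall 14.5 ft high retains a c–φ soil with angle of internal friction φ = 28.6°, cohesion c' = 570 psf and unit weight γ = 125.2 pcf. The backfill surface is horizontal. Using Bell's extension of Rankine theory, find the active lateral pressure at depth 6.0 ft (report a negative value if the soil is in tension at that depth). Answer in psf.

-412 psf

K_a = (1 − sin φ)/(1 + sin φ) = 0.3525.
σ_a = K_a γ z − 2c√K_a = 0.3525×125.2×6.0 − 2×570×0.5938 = -412.0 psf.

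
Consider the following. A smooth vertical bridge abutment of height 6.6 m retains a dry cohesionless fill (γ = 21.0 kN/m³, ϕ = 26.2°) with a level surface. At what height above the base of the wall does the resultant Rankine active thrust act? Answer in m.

K_a = 0.3874.
The pressure distribution is triangular, so the resultant acts at H/3 above the base = 6.6/3 = 2.200 m.

2.20 m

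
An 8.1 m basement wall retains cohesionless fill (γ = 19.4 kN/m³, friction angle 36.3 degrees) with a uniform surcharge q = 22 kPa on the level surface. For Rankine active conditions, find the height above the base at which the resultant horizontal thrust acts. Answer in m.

3.00 m

K_a = 0.2563.
Triangular part P₁ = ½K_aγH² = 163.1 at H/3 = 2.700 m; rectangular part P₂ = K_a q H = 45.67 at H/2 = 4.050 m.
ȳ = (P₁·2.700 + P₂·4.050)/(P₁+P₂) = 2.995 m.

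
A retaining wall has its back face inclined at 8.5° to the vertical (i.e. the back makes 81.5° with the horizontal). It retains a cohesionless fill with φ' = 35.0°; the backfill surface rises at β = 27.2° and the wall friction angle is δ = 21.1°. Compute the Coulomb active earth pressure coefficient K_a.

0.502

K_a = sin²(α+φ) / [sin²α · sin(α−δ) · (1 + √{sin(φ+δ)sin(φ−β) / (sin(α−δ)sin(α+β))})²].
With α = 81.5°, φ = 35.0°, δ = 21.1°, β = 27.2°: K_a = 0.5019.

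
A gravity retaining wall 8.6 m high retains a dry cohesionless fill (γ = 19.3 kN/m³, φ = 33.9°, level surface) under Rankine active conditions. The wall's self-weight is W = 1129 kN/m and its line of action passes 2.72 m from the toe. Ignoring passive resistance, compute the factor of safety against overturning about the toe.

5.29

K_a = tan²(45° − 33.9°/2) = 0.2839.
P_a = ½K_aγH² = 0.5×0.2839×19.3×8.6² = 202.6 kN/m, acting at H/3 = 2.867 m above the base.
Overturning moment M_o = P_a × H/3 = 202.6 × 2.867 = 580.9.
Resisting moment M_r = W × 2.72 = 1129 × 2.72 = 3071.
FS_overturning = M_r/M_o = 3071/580.9 = 5.287.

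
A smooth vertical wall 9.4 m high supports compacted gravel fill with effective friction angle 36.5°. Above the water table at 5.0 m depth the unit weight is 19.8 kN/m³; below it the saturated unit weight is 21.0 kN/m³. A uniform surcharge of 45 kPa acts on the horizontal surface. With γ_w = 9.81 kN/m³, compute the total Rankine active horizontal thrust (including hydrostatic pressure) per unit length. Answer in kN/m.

K_a = tan²(45° − φ/2) = 0.2541.
γ' = 21.0 − 9.81 = 11.19 kN/m³. h₂ = H − d_w = 4.4 m.
σ'_h: at surface K_a·q = 11.43; at WT K_a(q+γd_w) = 36.58; at base K_a(q+γd_w+γ'h₂) = 49.09 kPa.
P₁ = ½(11.43+36.58)×5.0 = 120.0; P₂ = ½(36.58+49.09)×4.4 = 188.5; P_w = ½γ_w h₂² = 94.96.
Total = 120.0+188.5+94.96 = 403.5 kN/m.

403 kN/m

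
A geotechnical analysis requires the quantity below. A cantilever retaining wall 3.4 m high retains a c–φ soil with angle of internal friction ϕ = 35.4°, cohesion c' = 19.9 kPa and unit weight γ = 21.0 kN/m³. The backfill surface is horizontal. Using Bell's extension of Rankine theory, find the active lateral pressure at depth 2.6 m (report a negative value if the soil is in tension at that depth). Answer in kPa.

K_a = (1 − sin φ)/(1 + sin φ) = 0.2664.
σ_a = K_a γ z − 2c√K_a = 0.2664×21.0×2.6 − 2×19.9×0.5161 = -5.997 kPa.

-6.00 kPa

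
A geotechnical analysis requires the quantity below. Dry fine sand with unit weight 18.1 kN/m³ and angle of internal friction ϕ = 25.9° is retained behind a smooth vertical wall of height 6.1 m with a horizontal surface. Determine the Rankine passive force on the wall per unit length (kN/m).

859 kN/m

K_p = tan²(45° + φ/2) = 2.551.
P_p = ½ K_p γ H² = 0.5 × 2.551 × 18.1 × 6.1² = 859.1 kN/m.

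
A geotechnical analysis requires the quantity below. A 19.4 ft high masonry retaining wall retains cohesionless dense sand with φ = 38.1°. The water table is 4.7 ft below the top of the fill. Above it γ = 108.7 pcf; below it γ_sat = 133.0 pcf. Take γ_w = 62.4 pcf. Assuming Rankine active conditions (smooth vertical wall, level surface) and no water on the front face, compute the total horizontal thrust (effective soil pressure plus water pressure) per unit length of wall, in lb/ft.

K_a = tan²(45° − φ/2) = 0.2368.
γ' = 133.0 − 62.4 = 70.60 pcf. Depth below WT = 14.7 ft.
σ'_h at WT = K_a γ d_w = 121.0 psf; at base = 121.0 + K_a γ' × 14.7 = 366.8 psf.
P₁ (0–4.7 ft) = ½×121.0×4.7 = 284.3. P₂ (4.7–19.4 ft) = ½(121.0+366.8)×14.7 = 3585.
P_w = ½ γ_w h₂² = 0.5×62.4×14.7² = 6742. Total = 284.3+3585+6742 = 10610 lb/ft.

10600 lb/ft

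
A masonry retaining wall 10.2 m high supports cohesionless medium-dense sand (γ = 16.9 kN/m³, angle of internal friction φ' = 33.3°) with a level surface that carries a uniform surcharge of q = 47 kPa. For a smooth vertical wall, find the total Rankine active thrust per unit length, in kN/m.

396 kN/m

K_a = tan²(45° − φ/2) = 0.2911.
Soil triangle: ½ K_a γ H² = 0.5×0.2911×16.9×10.2² = 255.9 kN/m.
Surcharge rectangle: K_a q H = 0.2911×47×10.2 = 139.6 kN/m.
Total = 255.9 + 139.6 = 395.5 kN/m.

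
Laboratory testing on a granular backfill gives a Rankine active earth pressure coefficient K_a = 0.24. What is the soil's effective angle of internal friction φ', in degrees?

37.8°

K_a = tan²(45° − φ/2) ⇒ 45° − φ/2 = arctan(√0.24) = 26.10°.
φ = 2(45° − 26.10°) = 37.80°.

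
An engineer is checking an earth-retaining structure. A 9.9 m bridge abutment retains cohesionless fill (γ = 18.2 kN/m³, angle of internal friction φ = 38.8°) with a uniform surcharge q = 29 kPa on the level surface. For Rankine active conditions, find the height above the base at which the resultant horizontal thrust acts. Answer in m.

K_a = 0.2296.
Triangular part P₁ = ½K_aγH² = 204.7 at H/3 = 3.300 m; rectangular part P₂ = K_a q H = 65.91 at H/2 = 4.950 m.
ȳ = (P₁·3.300 + P₂·4.950)/(P₁+P₂) = 3.702 m.

3.70 m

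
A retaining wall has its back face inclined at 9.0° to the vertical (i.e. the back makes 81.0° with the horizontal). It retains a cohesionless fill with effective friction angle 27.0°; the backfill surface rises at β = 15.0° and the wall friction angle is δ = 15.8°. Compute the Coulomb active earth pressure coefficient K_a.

K_a = sin²(α+φ) / [sin²α · sin(α−δ) · (1 + √{sin(φ+δ)sin(φ−β) / (sin(α−δ)sin(α+β))})²].
With α = 81.0°, φ = 27.0°, δ = 15.8°, β = 15.0°: K_a = 0.5244.

0.524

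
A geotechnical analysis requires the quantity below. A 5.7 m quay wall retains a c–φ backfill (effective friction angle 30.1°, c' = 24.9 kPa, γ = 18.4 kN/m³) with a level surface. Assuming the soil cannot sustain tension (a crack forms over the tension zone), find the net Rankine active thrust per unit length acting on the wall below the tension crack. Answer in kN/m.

K_a = 0.3320; √K_a = 0.5762.
Tension-crack depth z_c = 2c/(γ√K_a) = 2×24.9/(18.4×0.5762) = 4.697 m.
σ_a at base = K_a γ H − 2c√K_a = 0.3320×18.4×5.7 − 2×24.9×0.5762 = 6.125 kPa.
P_a = ½ × 6.125 × (H − z_c) = 0.5×6.125×1.003 = 3.071 kN/m.

3.07 kN/m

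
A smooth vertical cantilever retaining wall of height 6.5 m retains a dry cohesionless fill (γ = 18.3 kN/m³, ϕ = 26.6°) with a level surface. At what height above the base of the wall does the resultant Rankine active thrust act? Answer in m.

K_a = 0.3814.
The pressure distribution is triangular, so the resultant acts at H/3 above the base = 6.5/3 = 2.167 m.

2.17 m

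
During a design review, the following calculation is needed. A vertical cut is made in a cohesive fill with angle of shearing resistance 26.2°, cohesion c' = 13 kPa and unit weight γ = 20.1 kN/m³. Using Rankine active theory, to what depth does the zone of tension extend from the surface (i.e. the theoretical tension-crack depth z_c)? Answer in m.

2.08 m

K_a = tan²(45° − 26.2°/2) = 0.3874; √K_a = 0.6224.
The active pressure is zero where K_a γ z = 2c√K_a, so z_c = 2c/(γ√K_a) = 2×13/(20.1×0.6224) = 2.078 m.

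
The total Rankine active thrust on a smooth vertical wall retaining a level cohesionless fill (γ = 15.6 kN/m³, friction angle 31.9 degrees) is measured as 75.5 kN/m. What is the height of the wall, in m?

K_a = 0.3085. P_a = ½ K_a γ H² ⇒ H = √(2P_a/(K_a γ)).
H = √(2×75.5/(0.3085×15.6)) = 5.601 m.

5.60 m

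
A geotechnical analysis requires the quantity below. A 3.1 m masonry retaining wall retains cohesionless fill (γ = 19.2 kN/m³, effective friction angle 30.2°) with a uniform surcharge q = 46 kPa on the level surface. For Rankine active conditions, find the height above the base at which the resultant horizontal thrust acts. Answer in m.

1.35 m

K_a = 0.3307.
Triangular part P₁ = ½K_aγH² = 30.50 at H/3 = 1.033 m; rectangular part P₂ = K_a q H = 47.15 at H/2 = 1.550 m.
ȳ = (P₁·1.033 + P₂·1.550)/(P₁+P₂) = 1.347 m.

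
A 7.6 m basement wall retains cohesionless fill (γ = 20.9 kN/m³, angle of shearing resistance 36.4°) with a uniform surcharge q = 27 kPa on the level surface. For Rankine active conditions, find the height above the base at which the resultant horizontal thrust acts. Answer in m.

K_a = 0.2552.
Triangular part P₁ = ½K_aγH² = 154.0 at H/3 = 2.533 m; rectangular part P₂ = K_a q H = 52.36 at H/2 = 3.800 m.
ȳ = (P₁·2.533 + P₂·3.800)/(P₁+P₂) = 2.855 m.

2.85 m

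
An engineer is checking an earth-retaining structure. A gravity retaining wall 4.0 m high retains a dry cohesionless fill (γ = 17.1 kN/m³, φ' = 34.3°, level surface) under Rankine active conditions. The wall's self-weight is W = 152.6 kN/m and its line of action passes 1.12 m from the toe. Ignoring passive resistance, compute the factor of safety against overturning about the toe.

3.36

K_a = tan²(45° − 34.3°/2) = 0.2792.
P_a = ½K_aγH² = 0.5×0.2792×17.1×4.0² = 38.19 kN/m, acting at H/3 = 1.333 m above the base.
Overturning moment M_o = P_a × H/3 = 38.19 × 1.333 = 50.92.
Resisting moment M_r = W × 1.12 = 152.6 × 1.12 = 170.9.
FS_overturning = M_r/M_o = 170.9/50.92 = 3.357.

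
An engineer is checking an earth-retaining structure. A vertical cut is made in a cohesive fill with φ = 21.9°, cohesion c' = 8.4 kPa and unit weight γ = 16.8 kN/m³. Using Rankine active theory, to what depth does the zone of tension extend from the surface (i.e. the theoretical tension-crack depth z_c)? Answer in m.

K_a = tan²(45° − 21.9°/2) = 0.4567; √K_a = 0.6758.
The active pressure is zero where K_a γ z = 2c√K_a, so z_c = 2c/(γ√K_a) = 2×8.4/(16.8×0.6758) = 1.480 m.

1.48 m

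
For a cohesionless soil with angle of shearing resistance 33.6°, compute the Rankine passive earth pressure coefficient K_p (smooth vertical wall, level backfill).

K_p = (1 + sin φ)/(1 − sin φ) = tan²(45° + 33.6°/2) = 3.478.

3.48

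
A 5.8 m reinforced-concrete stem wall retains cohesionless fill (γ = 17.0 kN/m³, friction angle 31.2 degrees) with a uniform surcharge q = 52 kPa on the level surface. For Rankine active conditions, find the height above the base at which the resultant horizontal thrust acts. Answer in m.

2.43 m

K_a = 0.3175.
Triangular part P₁ = ½K_aγH² = 90.79 at H/3 = 1.933 m; rectangular part P₂ = K_a q H = 95.76 at H/2 = 2.900 m.
ȳ = (P₁·1.933 + P₂·2.900)/(P₁+P₂) = 2.430 m.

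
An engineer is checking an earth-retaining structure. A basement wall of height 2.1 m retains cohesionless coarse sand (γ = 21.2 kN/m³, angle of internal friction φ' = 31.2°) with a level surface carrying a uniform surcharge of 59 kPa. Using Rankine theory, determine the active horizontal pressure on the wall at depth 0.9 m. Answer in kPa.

K_a = (1 − sin φ)/(1 + sin φ) = 0.3175.
σ_v = γz + q = 21.2 × 0.9 + 59 = 78.08 kPa.
σ_h = K_a σ_v = 0.3175 × 78.08 = 24.79 kPa.

24.8 kPa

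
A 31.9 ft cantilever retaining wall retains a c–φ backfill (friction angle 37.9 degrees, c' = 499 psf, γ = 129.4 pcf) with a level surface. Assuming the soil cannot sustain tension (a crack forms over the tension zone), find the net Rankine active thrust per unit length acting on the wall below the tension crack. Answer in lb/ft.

4020 lb/ft

K_a = 0.2389; √K_a = 0.4888.
Tension-crack depth z_c = 2c/(γ√K_a) = 2×499/(129.4×0.4888) = 15.78 ft.
σ_a at base = K_a γ H − 2c√K_a = 0.2389×129.4×31.9 − 2×499×0.4888 = 498.5 psf.
P_a = ½ × 498.5 × (H − z_c) = 0.5×498.5×16.12 = 4018 lb/ft.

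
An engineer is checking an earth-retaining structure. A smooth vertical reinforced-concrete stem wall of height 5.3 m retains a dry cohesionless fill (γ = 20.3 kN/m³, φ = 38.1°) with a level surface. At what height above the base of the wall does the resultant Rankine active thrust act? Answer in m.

1.77 m

K_a = 0.2368.
The pressure distribution is triangular, so the resultant acts at H/3 above the base = 5.3/3 = 1.767 m.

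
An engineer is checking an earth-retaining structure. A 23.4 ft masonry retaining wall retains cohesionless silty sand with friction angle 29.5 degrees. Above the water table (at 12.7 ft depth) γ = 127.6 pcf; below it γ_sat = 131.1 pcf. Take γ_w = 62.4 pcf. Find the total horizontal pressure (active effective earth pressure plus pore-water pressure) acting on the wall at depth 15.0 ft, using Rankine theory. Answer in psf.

748 psf

K_a = (1 − sin φ)/(1 + sin φ) = 0.3401.
γ' = 131.1 − 62.4 = 68.70 pcf.
Effective vertical stress at 15.0 ft: σ'_v = 127.6×12.7 + 68.70×2.30 = 1779 psf.
σ'_h = K_a σ'_v = 0.3401 × 1779 = 604.9 psf; u = γ_w × 2.30 = 143.5 psf.
Total σ_h = 604.9 + 143.5 = 748.4 psf.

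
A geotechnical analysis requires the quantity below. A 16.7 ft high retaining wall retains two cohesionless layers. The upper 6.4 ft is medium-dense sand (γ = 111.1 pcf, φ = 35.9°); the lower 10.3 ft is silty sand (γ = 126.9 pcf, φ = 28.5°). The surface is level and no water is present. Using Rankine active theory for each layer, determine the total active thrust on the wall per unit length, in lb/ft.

5570 lb/ft

K_a1 = tan²(45°−35.9°/2) = 0.2607; K_a2 = tan²(45°−28.5°/2) = 0.3540.
Layer 1: σ at base = K_a1 γ₁ h₁ = 185.4 psf; P₁ = ½×185.4×6.4 = 593.3.
Layer 2: σ_v at top = γ₁h₁ = 711.0; σ_h top = K_a2×711.0 = 251.7; σ_h base = K_a2×(711.0+126.9×10.3) = 714.3.
P₂ = ½(251.7+714.3)×10.3 = 4975. Total P_a = 593.3+4975 = 5568 lb/ft.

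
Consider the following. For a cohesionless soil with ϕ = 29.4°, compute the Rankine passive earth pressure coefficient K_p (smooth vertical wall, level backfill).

K_p = (1 + sin φ)/(1 − sin φ) = tan²(45° + 29.4°/2) = 2.929.

2.93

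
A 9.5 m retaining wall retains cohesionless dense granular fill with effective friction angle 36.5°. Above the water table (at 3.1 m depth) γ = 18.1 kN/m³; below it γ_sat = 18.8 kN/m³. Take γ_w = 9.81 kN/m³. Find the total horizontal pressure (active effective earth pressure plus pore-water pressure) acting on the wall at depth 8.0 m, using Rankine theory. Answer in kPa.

K_a = (1 − sin φ)/(1 + sin φ) = 0.2541.
γ' = 18.8 − 9.81 = 8.990 kN/m³.
Effective vertical stress at 8.0 m: σ'_v = 18.1×3.1 + 8.990×4.90 = 100.2 kPa.
σ'_h = K_a σ'_v = 0.2541 × 100.2 = 25.45 kPa; u = γ_w × 4.90 = 48.07 kPa.
Total σ_h = 25.45 + 48.07 = 73.52 kPa.

73.5 kPa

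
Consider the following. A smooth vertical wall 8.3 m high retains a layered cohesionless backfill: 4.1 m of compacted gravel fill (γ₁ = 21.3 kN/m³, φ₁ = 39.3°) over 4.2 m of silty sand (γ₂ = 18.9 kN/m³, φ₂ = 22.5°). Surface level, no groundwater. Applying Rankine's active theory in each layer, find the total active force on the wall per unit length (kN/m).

K_a1 = tan²(45°−39.3°/2) = 0.2245; K_a2 = tan²(45°−22.5°/2) = 0.4465.
Layer 1: σ at base = K_a1 γ₁ h₁ = 19.60 kPa; P₁ = ½×19.60×4.1 = 40.18.
Layer 2: σ_v at top = γ₁h₁ = 87.33; σ_h top = K_a2×87.33 = 38.99; σ_h base = K_a2×(87.33+18.9×4.2) = 74.43.
P₂ = ½(38.99+74.43)×4.2 = 238.2. Total P_a = 40.18+238.2 = 278.4 kN/m.

278 kN/m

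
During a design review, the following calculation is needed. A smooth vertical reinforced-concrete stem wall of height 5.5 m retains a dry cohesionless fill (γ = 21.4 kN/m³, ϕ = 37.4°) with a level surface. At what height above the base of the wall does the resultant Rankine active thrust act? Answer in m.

K_a = 0.2443.
The pressure distribution is triangular, so the resultant acts at H/3 above the base = 5.5/3 = 1.833 m.

1.83 m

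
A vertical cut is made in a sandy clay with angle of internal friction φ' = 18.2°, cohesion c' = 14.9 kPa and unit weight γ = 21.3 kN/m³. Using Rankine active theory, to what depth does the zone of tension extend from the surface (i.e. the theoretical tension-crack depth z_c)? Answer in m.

K_a = tan²(45° − 18.2°/2) = 0.5240; √K_a = 0.7239.
The active pressure is zero where K_a γ z = 2c√K_a, so z_c = 2c/(γ√K_a) = 2×14.9/(21.3×0.7239) = 1.933 m.

1.93 m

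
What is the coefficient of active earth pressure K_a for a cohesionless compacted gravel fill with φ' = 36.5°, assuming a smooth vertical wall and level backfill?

0.254

K_a = (1 − sin φ)/(1 + sin φ) = (1 − sin 36.5°)/(1 + sin 36.5°) = 0.2541.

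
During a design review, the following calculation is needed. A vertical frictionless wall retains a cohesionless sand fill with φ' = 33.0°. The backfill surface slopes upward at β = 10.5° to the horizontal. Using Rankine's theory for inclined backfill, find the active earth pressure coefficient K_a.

K_a = cos β · (cos β − √(cos²β − cos²φ)) / (cos β + √(cos²β − cos²φ)).
cos β = 0.9833, cos φ = 0.8387, √(cos²β − cos²φ) = 0.5132.
K_a = 0.9833 × (0.9833 − 0.5132)/(0.9833 + 0.5132) = 0.3088.

0.309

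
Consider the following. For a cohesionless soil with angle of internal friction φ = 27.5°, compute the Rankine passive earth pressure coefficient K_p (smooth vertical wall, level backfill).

K_p = (1 + sin φ)/(1 − sin φ) = tan²(45° + 27.5°/2) = 2.716.

2.72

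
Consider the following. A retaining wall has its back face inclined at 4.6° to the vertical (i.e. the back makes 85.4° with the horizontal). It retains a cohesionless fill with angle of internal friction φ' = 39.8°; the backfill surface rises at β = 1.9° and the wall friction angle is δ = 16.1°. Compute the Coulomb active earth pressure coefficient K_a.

0.238

K_a = sin²(α+φ) / [sin²α · sin(α−δ) · (1 + √{sin(φ+δ)sin(φ−β) / (sin(α−δ)sin(α+β))})²].
With α = 85.4°, φ = 39.8°, δ = 16.1°, β = 1.9°: K_a = 0.2379.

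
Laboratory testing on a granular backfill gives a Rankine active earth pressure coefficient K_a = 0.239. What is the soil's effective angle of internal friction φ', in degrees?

K_a = tan²(45° − φ/2) ⇒ 45° − φ/2 = arctan(√0.239) = 26.05°.
φ = 2(45° − 26.05°) = 37.89°.

37.9°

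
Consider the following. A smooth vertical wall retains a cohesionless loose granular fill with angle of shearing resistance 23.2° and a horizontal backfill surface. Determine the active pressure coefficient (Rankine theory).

K_a = (1 − sin φ)/(1 + sin φ) = (1 − sin 23.2°)/(1 + sin 23.2°) = 0.4348.

0.435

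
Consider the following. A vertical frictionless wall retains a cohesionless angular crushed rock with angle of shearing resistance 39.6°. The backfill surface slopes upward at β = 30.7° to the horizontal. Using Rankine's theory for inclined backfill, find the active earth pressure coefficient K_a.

K_a = cos β · (cos β − √(cos²β − cos²φ)) / (cos β + √(cos²β − cos²φ)).
cos β = 0.8599, cos φ = 0.7705, √(cos²β − cos²φ) = 0.3816.
K_a = 0.8599 × (0.8599 − 0.3816)/(0.8599 + 0.3816) = 0.3312.

0.331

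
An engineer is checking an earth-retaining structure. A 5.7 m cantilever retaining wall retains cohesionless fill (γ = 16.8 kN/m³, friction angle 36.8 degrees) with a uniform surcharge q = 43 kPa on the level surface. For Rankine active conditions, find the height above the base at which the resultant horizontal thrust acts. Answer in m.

2.35 m

K_a = 0.2508.
Triangular part P₁ = ½K_aγH² = 68.44 at H/3 = 1.900 m; rectangular part P₂ = K_a q H = 61.46 at H/2 = 2.850 m.
ȳ = (P₁·1.900 + P₂·2.850)/(P₁+P₂) = 2.349 m.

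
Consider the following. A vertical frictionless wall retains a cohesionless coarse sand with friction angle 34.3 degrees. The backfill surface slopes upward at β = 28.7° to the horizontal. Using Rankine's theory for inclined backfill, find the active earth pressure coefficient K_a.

0.436

K_a = cos β · (cos β − √(cos²β − cos²φ)) / (cos β + √(cos²β − cos²φ)).
cos β = 0.8771, cos φ = 0.8261, √(cos²β − cos²φ) = 0.2949.
K_a = 0.8771 × (0.8771 − 0.2949)/(0.8771 + 0.2949) = 0.4358.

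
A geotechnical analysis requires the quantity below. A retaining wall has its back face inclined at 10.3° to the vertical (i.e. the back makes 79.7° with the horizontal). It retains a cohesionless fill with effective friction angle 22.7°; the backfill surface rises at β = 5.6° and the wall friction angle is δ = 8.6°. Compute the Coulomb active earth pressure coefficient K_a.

0.530

K_a = sin²(α+φ) / [sin²α · sin(α−δ) · (1 + √{sin(φ+δ)sin(φ−β) / (sin(α−δ)sin(α+β))})²].
With α = 79.7°, φ = 22.7°, δ = 8.6°, β = 5.6°: K_a = 0.5295.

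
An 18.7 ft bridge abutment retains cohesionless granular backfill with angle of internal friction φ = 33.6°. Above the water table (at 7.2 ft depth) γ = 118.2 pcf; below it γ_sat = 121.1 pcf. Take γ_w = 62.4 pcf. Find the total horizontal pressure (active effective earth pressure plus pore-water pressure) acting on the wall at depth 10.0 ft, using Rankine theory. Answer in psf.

467 psf

K_a = (1 − sin φ)/(1 + sin φ) = 0.2875.
γ' = 121.1 − 62.4 = 58.70 pcf.
Effective vertical stress at 10.0 ft: σ'_v = 118.2×7.2 + 58.70×2.80 = 1015 psf.
σ'_h = K_a σ'_v = 0.2875 × 1015 = 291.9 psf; u = γ_w × 2.80 = 174.7 psf.
Total σ_h = 291.9 + 174.7 = 466.7 psf.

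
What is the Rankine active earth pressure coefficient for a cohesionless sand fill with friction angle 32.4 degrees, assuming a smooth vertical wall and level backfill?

K_a = (1 − sin φ)/(1 + sin φ) = (1 − sin 32.4°)/(1 + sin 32.4°) = 0.3022.

0.302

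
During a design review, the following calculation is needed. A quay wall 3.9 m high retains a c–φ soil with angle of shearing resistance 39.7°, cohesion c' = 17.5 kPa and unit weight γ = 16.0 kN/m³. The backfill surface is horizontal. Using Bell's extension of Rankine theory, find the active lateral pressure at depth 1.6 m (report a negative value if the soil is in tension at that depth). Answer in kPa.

-10.8 kPa

K_a = (1 − sin φ)/(1 + sin φ) = 0.2204.
σ_a = K_a γ z − 2c√K_a = 0.2204×16.0×1.6 − 2×17.5×0.4695 = -10.79 kPa.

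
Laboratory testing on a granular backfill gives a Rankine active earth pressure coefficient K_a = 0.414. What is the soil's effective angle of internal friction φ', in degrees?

K_a = tan²(45° − φ/2) ⇒ 45° − φ/2 = arctan(√0.414) = 32.76°.
φ = 2(45° − 32.76°) = 24.48°.

24.5°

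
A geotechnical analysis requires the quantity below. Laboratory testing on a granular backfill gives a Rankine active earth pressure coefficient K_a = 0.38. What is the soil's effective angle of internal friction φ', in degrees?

K_a = tan²(45° − φ/2) ⇒ 45° − φ/2 = arctan(√0.38) = 31.65°.
φ = 2(45° − 31.65°) = 26.70°.

26.7°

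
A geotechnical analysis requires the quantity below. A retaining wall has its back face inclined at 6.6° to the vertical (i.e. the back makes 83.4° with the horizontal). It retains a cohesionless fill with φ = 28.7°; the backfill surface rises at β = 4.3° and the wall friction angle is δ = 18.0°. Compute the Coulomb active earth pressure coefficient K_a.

K_a = sin²(α+φ) / [sin²α · sin(α−δ) · (1 + √{sin(φ+δ)sin(φ−β) / (sin(α−δ)sin(α+β))})²].
With α = 83.4°, φ = 28.7°, δ = 18.0°, β = 4.3°: K_a = 0.3856.

0.386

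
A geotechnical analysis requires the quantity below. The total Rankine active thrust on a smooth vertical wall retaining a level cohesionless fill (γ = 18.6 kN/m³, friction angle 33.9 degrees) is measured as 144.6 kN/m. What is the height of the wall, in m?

K_a = 0.2839. P_a = ½ K_a γ H² ⇒ H = √(2P_a/(K_a γ)).
H = √(2×144.6/(0.2839×18.6)) = 7.400 m.

7.40 m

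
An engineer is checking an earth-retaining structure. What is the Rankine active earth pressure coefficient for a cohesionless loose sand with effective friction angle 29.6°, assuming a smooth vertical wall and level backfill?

0.339

K_a = tan²(45° − φ/2) = tan²(30.20°) = 0.3387.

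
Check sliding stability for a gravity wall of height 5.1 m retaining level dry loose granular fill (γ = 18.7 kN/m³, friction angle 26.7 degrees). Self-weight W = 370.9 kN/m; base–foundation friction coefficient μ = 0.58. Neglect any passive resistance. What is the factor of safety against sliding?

K_a = tan²(45° − 26.7°/2) = 0.3800.
P_a = ½K_aγH² = 0.5×0.3800×18.7×5.1² = 92.40 kN/m, acting at H/3 = 1.700 m above the base.
FS_sliding = μW / P_a = 0.58×370.9 / 92.40 = 2.328.

2.33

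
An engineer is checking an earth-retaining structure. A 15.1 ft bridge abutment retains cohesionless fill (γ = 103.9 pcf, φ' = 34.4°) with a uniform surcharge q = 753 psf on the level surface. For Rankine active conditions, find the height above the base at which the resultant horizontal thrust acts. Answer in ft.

K_a = 0.2780.
Triangular part P₁ = ½K_aγH² = 3293 at H/3 = 5.033 ft; rectangular part P₂ = K_a q H = 3161 at H/2 = 7.550 ft.
ȳ = (P₁·5.033 + P₂·7.550)/(P₁+P₂) = 6.266 ft.

6.27 ft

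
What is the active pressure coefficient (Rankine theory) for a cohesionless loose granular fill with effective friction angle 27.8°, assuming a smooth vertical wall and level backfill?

0.364

K_a = tan²(45° − φ/2) = tan²(31.10°) = 0.3639.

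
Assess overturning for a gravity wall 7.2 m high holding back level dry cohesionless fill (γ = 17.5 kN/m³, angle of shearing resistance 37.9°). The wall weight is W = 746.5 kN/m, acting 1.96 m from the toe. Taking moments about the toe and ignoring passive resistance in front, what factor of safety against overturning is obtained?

5.62

K_a = tan²(45° − 37.9°/2) = 0.2389.
P_a = ½K_aγH² = 0.5×0.2389×17.5×7.2² = 108.4 kN/m, acting at H/3 = 2.400 m above the base.
Overturning moment M_o = P_a × H/3 = 108.4 × 2.400 = 260.1.
Resisting moment M_r = W × 1.96 = 746.5 × 1.96 = 1463.
FS_overturning = M_r/M_o = 1463/260.1 = 5.625.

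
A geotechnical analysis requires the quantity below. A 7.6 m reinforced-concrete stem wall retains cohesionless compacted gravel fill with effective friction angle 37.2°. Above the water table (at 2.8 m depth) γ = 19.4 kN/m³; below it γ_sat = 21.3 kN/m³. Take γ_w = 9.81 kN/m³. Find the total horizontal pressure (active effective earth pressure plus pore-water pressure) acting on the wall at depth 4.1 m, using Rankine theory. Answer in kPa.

29.8 kPa

K_a = (1 − sin φ)/(1 + sin φ) = 0.2464.
γ' = 21.3 − 9.81 = 11.49 kN/m³.
Effective vertical stress at 4.1 m: σ'_v = 19.4×2.8 + 11.49×1.30 = 69.26 kPa.
σ'_h = K_a σ'_v = 0.2464 × 69.26 = 17.07 kPa; u = γ_w × 1.30 = 12.75 kPa.
Total σ_h = 17.07 + 12.75 = 29.82 kPa.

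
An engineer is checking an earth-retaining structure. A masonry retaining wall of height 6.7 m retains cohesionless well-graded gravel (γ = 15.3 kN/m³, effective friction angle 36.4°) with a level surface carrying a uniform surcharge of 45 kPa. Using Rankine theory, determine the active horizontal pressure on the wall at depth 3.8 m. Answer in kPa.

26.3 kPa

K_a = (1 − sin φ)/(1 + sin φ) = 0.2552.
σ_v = γz + q = 15.3 × 3.8 + 45 = 103.1 kPa.
σ_h = K_a σ_v = 0.2552 × 103.1 = 26.32 kPa.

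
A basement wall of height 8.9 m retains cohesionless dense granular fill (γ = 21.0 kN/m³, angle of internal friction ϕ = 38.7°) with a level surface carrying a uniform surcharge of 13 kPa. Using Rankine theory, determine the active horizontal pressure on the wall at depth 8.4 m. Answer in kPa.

K_a = (1 − sin φ)/(1 + sin φ) = 0.2306.
σ_v = γz + q = 21.0 × 8.4 + 13 = 189.4 kPa.
σ_h = K_a σ_v = 0.2306 × 189.4 = 43.67 kPa.

43.7 kPa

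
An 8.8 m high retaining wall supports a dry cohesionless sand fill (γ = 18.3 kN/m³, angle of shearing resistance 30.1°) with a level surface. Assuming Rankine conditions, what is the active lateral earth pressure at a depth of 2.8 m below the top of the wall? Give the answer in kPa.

K_a = (1 − sin φ)/(1 + sin φ) = 0.3320.
σ_h = K_a γ z = 0.3320 × 18.3 × 2.8 = 17.01 kPa.

17.0 kPa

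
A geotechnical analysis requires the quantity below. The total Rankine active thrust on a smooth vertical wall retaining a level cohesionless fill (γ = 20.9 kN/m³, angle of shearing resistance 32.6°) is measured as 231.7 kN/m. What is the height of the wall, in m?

8.60 m

K_a = 0.2997. P_a = ½ K_a γ H² ⇒ H = √(2P_a/(K_a γ)).
H = √(2×231.7/(0.2997×20.9)) = 8.601 m.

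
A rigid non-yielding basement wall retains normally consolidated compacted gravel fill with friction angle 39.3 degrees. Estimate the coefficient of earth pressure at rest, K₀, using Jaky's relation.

K₀ = 1 − sin φ' = 1 − sin 39.3° = 0.3666.

0.367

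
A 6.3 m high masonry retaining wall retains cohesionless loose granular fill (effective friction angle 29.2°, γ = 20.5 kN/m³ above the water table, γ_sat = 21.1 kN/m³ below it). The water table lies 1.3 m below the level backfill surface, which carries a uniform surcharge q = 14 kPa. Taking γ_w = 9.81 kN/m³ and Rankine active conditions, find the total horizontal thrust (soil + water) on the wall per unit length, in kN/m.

253 kN/m

K_a = tan²(45° − φ/2) = 0.3442.
γ' = 21.1 − 9.81 = 11.29 kN/m³. h₂ = H − d_w = 5.0 m.
σ'_h: at surface K_a·q = 4.819; at WT K_a(q+γd_w) = 13.99; at base K_a(q+γd_w+γ'h₂) = 33.42 kPa.
P₁ = ½(4.819+13.99)×1.3 = 12.23; P₂ = ½(13.99+33.42)×5.0 = 118.5; P_w = ½γ_w h₂² = 122.6.
Total = 12.23+118.5+122.6 = 253.4 kN/m.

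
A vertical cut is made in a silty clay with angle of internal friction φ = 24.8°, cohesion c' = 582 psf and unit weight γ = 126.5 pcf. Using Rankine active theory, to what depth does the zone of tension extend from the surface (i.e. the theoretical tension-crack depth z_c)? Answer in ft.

K_a = tan²(45° − 24.8°/2) = 0.4090; √K_a = 0.6395.
The active pressure is zero where K_a γ z = 2c√K_a, so z_c = 2c/(γ√K_a) = 2×582/(126.5×0.6395) = 14.39 ft.

14.4 ft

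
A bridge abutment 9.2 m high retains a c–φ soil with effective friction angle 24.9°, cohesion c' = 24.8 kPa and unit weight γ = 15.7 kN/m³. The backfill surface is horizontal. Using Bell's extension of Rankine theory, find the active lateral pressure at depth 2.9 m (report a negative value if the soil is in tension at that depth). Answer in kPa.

-13.1 kPa

K_a = (1 − sin φ)/(1 + sin φ) = 0.4074.
σ_a = K_a γ z − 2c√K_a = 0.4074×15.7×2.9 − 2×24.8×0.6383 = -13.11 kPa.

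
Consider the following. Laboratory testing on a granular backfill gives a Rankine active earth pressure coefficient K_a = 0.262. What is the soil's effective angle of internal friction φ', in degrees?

35.8°

K_a = tan²(45° − φ/2) ⇒ 45° − φ/2 = arctan(√0.262) = 27.11°.
φ = 2(45° − 27.11°) = 35.79°.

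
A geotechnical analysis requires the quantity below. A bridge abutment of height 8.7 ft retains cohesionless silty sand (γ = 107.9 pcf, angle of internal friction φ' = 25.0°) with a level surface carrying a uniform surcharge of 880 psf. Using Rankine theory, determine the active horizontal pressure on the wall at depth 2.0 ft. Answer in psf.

K_a = (1 − sin φ)/(1 + sin φ) = 0.4059.
σ_v = γz + q = 107.9 × 2.0 + 880 = 1096 psf.
σ_h = K_a σ_v = 0.4059 × 1096 = 444.7 psf.

445 psf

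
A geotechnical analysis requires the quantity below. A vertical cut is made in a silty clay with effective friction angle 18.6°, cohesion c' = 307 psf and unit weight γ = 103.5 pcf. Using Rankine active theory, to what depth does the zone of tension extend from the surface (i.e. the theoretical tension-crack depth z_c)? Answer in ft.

8.26 ft

K_a = tan²(45° − 18.6°/2) = 0.5163; √K_a = 0.7186.
The active pressure is zero where K_a γ z = 2c√K_a, so z_c = 2c/(γ√K_a) = 2×307/(103.5×0.7186) = 8.256 ft.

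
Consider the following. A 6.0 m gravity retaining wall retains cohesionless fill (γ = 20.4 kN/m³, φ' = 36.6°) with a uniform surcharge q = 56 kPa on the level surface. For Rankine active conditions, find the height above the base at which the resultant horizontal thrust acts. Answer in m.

K_a = 0.2530.
Triangular part P₁ = ½K_aγH² = 92.89 at H/3 = 2.000 m; rectangular part P₂ = K_a q H = 84.99 at H/2 = 3.000 m.
ȳ = (P₁·2.000 + P₂·3.000)/(P₁+P₂) = 2.478 m.

2.48 m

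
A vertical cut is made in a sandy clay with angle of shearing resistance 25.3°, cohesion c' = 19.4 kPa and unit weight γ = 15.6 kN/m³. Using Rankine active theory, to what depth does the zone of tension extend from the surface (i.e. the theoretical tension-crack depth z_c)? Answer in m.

K_a = tan²(45° − 25.3°/2) = 0.4012; √K_a = 0.6334.
The active pressure is zero where K_a γ z = 2c√K_a, so z_c = 2c/(γ√K_a) = 2×19.4/(15.6×0.6334) = 3.927 m.

3.93 m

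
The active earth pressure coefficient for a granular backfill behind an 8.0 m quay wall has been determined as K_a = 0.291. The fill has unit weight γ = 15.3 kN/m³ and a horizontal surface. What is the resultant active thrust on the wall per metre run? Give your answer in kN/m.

142 kN/m

P = ½ K_a γ H² = 0.5 × 0.291 × 15.3 × 8.0² = 142.5 kN/m.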